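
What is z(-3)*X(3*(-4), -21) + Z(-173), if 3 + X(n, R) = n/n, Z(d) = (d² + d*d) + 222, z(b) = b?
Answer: 60086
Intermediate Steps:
Z(d) = 222 + 2*d² (Z(d) = (d² + d²) + 222 = 2*d² + 222 = 222 + 2*d²)
X(n, R) = -2 (X(n, R) = -3 + n/n = -3 + 1 = -2)
z(-3)*X(3*(-4), -21) + Z(-173) = -3*(-2) + (222 + 2*(-173)²) = 6 + (222 + 2*29929) = 6 + (222 + 59858) = 6 + 60080 = 60086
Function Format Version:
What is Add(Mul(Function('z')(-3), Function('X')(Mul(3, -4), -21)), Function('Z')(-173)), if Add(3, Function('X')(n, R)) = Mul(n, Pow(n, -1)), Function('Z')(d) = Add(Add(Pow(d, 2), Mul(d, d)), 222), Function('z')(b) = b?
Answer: 60086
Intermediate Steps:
Function('Z')(d) = Add(222, Mul(2, Pow(d, 2))) (Function('Z')(d) = Add(Add(Pow(d, 2), Pow(d, 2)), 222) = Add(Mul(2, Pow(d, 2)), 222) = Add(222, Mul(2, Pow(d, 2))))
Function('X')(n, R) = -2 (Function('X')(n, R) = Add(-3, Mul(n, Pow(n, -1))) = Add(-3, 1) = -2)
Add(Mul(Function('z')(-3), Function('X')(Mul(3, -4), -21)), Function('Z')(-173)) = Add(Mul(-3, -2), Add(222, Mul(2, Pow(-173, 2)))) = Add(6, Add(222, Mul(2, 29929))) = Add(6, Add(222, 59858)) = Add(6, 60080) = 60086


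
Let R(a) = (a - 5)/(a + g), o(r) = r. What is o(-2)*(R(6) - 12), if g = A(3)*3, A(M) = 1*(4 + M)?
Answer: 646/27 ≈ 23.926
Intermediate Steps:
A(M) = 4 + M
g = 21 (g = (4 + 3)*3 = 7*3 = 21)
R(a) = (-5 + a)/(21 + a) (R(a) = (a - 5)/(a + 21) = (-5 + a)/(21 + a))
o(-2)*(R(6) - 12) = -2*((-5 + 6)/(21 + 6) - 12) = -2*(1/27 - 12) = -2*(-323/27) = 646/27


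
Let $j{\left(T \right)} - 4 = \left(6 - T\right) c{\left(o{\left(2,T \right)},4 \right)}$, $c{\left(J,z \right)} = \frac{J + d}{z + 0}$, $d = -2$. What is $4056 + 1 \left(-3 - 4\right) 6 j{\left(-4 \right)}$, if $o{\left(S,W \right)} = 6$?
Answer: $3468$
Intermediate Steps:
$c{\left(J,z \right)} = \frac{-2 + J}{z}$ ($c{\left(J,z \right)} = \frac{J - 2}{z + 0} = \frac{-2 + J}{z}$)
$j{\left(T \right)} = 10 - T$ ($j{\left(T \right)} = 4 + \left(6 - T\right) \frac{-2 + 6}{4} = 4 + \left(6 - T\right) \frac{1}{4} \cdot 4 = 4 + \left(6 - T\right) 1 = 4 - \left(-6 + T\right) = 10 - T$)
$4056 + 1 \left(-3 - 4\right) 6 j{\left(-4 \right)} = 4056 + 1 \left(-3 - 4\right) 6 \left(10 - -4\right) = 4056 + 1 \left(-7\right) 6 \left(10 + 4\right) = 4056 + \left(-7\right) 6 \cdot 14 = 4056 - 588 = 3468$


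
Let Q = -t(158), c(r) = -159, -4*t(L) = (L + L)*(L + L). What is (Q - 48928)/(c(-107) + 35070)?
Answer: -7988/11637 ≈ -0.68643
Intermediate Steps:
t(L) = -L² (t(L) = -(L + L)*(L + L)/4 = -2*L*2*L/4 = -L²)
Q = 24964 (Q = -(-1)*158² = -(-1)*24964 = -1*(-24964) = 24964)
(Q - 48928)/(c(-107) + 35070) = (24964 - 48928)/(-159 + 35070) = -23964/34911 = -23964*1/34911 = -7988/11637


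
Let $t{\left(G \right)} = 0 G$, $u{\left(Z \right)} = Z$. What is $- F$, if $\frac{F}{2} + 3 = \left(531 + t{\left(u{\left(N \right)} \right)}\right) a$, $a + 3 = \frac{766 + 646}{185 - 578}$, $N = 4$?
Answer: $\frac{918000}{131} \approx 7007.6$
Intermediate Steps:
$t{\left(G \right)} = 0$
$a = - \frac{2591}{393}$ ($a = -3 + \frac{766 + 646}{185 - 578} = -3 + \frac{1412}{-393} = -3 + 1412 \left(- \frac{1}{393}\right) = -3 - \frac{1412}{393} = - \frac{2591}{393} \approx -6.5929$)
$F = - \frac{918000}{131}$ ($F = -6 + 2 \left(531 + 0\right) \left(- \frac{2591}{393}\right) = -6 + 2 \cdot 531 \left(- \frac{2591}{393}\right) = -6 + 2 \left(- \frac{458607}{131}\right) = -6 - \frac{917214}{131} = - \frac{918000}{131} \approx -7007.6$)
$- F = \left(-1\right) \left(- \frac{918000}{131}\right) = \frac{918000}{131}$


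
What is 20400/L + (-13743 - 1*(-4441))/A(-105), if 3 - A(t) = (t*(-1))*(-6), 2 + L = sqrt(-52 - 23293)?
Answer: -81006266/4926639 - 6800*I*sqrt(23345)/7783 ≈ -16.443 - 133.49*I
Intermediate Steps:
L = -2 + I*sqrt(23345) (L = -2 + sqrt(-52 - 23293) = -2 + sqrt(-23345) = -2 + I*sqrt(23345) ≈ -2.0 + 152.79*I)
A(t) = 3 - 6*t (A(t) = 3 - t*(-1)*(-6) = 3 - (-t)*(-6) = 3 - 6*t)
20400/L + (-13743 - 1*(-4441))/A(-105) = 20400/(-2 + I*sqrt(23345)) + (-13743 - 1*(-4441))/(3 - 6*(-105)) = 20400/(-2 + I*sqrt(23345)) + (-13743 + 4441)/(3 + 630) = 20400/(-2 + I*sqrt(23345)) - 9302/633 = -9302/633 + 20400/(-2 + I*sqrt(23345))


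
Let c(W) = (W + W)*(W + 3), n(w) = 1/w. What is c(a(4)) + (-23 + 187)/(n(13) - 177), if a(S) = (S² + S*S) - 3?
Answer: 1066667/575 ≈ 1855.1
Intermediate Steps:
a(S) = -3 + 2*S² (a(S) = (S² + S²) - 3 = 2*S² - 3 = -3 + 2*S²)
c(W) = 2*W*(3 + W) (c(W) = (2*W)*(3 + W) = 2*W*(3 + W))
c(a(4)) + (-23 + 187)/(n(13) - 177) = 2*(-3 + 2*4²)*(3 + (-3 + 2*4²)) + (-23 + 187)/(1/13 - 177) = 2*(-3 + 2*16)*(3 + (-3 + 2*16)) + 164/(1/13 - 177) = 2*(-3 + 32)*(3 + (-3 + 32)) + 164/(-2300/13) = 2*29*(3 + 29) + 164*(-13/2300) = 2*29*32 - 533/575 = 1856 - 533/575 = 1066667/575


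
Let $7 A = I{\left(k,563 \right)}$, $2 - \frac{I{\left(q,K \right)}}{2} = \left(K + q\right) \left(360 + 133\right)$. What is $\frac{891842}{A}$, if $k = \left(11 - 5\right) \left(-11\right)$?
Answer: $- \frac{3121447}{245019} \approx -12.74$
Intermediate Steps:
$k = -66$ ($k = 6 \left(-11\right) = -66$)
$I{\left(q,K \right)} = 4 - 986 K - 986 q$ ($I{\left(q,K \right)} = 4 - 2 \left(K + q\right) \left(360 + 133\right) = 4 - 2 \left(K + q\right) 493 = 4 - 2 \left(493 K + 493 q\right) = 4 - \left(986 K + 986 q\right) = 4 - 986 K - 986 q$)
$A = - \frac{490038}{7}$ ($A = \frac{4 - 555118 - -65076}{7} = \frac{4 - 555118 + 65076}{7} = \frac{1}{7} \left(-490038\right) = - \frac{490038}{7} \approx -70005.0$)
$\frac{891842}{A} = \frac{891842}{- \frac{490038}{7}} = 891842 \left(- \frac{7}{490038}\right) = - \frac{3121447}{245019}$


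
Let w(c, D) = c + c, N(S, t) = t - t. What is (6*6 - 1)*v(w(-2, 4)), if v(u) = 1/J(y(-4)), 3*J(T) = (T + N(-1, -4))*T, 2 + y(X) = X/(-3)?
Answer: 945/4 ≈ 236.25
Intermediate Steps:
y(X) = -2 - X/3 (y(X) = -2 + X/(-3) = -2 + X*(-1/3) = -2 - X/3)
N(S, t) = 0
J(T) = T**2/3 (J(T) = ((T + 0)*T)/3 = (T*T)/3 = T**2/3)
w(c, D) = 2*c
v(u) = 27/4 (v(u) = 1/((-2 - 1/3*(-4))**2/3) = 1/((-2 + 4/3)**2/3) = 1/((-2/3)**2/3) = 1/((1/3)*(4/9)) = 1/(4/27) = 27/4)
(6*6 - 1)*v(w(-2, 4)) = (6*6 - 1)*(27/4) = (36 - 1)*(27/4) = 35*(27/4) = 945/4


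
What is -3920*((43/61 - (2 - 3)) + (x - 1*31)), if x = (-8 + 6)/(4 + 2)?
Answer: 21254240/183 ≈ 1.1614e+5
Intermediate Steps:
x = -⅓ (x = -2/6 = -2*⅙ = -⅓ ≈ -0.33333)
-3920*((43/61 - (2 - 3)) + (x - 1*31)) = -3920*((43/61 - (2 - 3)) + (-⅓ - 1*31)) = -3920*((43*(1/61) - 1*(-1)) + (-⅓ - 31)) = -3920*((43/61 + 1) - 94/3) = -3920*(104/61 - 94/3) = -3920*(-5422/183) = 21254240/183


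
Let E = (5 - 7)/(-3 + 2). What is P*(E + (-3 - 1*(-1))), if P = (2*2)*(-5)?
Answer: 0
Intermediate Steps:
P = -20 (P = 4*(-5) = -20)
E = 2 (E = -2/(-1) = -2*(-1) = 2)
P*(E + (-3 - 1*(-1))) = -20*(2 + (-3 - 1*(-1))) = -20*(2 + (-3 + 1)) = -20*(2 - 2) = -20*0 = 0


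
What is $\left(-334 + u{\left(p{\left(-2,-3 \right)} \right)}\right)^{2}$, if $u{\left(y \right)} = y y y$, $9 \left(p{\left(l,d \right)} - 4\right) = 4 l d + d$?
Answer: $\frac{4661281}{729} \approx 6394.1$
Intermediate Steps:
$p{\left(l,d \right)} = 4 + \frac{d}{9} + \frac{4 d l}{9}$ ($p{\left(l,d \right)} = 4 + \frac{4 l d + d}{9} = 4 + \frac{4 d l + d}{9} = 4 + \frac{d + 4 d l}{9} = 4 + \left(\frac{d}{9} + \frac{4 d l}{9}\right) = 4 + \frac{d}{9} + \frac{4 d l}{9}$)
$u{\left(y \right)} = y^{3}$ ($u{\left(y \right)} = y^{2} y = y^{3}$)
$\left(-334 + u{\left(p{\left(-2,-3 \right)} \right)}\right)^{2} = \left(-334 + \left(4 + \frac{1}{9} \left(-3\right) + \frac{4}{9} \left(-3\right) \left(-2\right)\right)^{3}\right)^{2} = \left(-334 + \left(4 - \frac{1}{3} + \frac{8}{3}\right)^{3}\right)^{2} = \left(-334 + \left(\frac{19}{3}\right)^{3}\right)^{2} = \left(-334 + \frac{6859}{27}\right)^{2} = \left(- \frac{2159}{27}\right)^{2} = \frac{4661281}{729}$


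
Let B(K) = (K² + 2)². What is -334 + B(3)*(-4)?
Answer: -818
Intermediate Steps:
B(K) = (2 + K²)²
-334 + B(3)*(-4) = -334 + (2 + 3²)²*(-4) = -334 + (2 + 9)²*(-4) = -334 + 11²*(-4) = -334 + 121*(-4) = -334 - 484 = -818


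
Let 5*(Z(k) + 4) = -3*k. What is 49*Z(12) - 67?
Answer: -3079/5 ≈ -615.80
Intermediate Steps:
Z(k) = -4 - 3*k/5 (Z(k) = -4 + (-3*k)/5 = -4 - 3*k/5)
49*Z(12) - 67 = 49*(-4 - ⅗*12) - 67 = 49*(-4 - 36/5) - 67 = 49*(-56/5) - 67 = -2744/5 - 67 = -3079/5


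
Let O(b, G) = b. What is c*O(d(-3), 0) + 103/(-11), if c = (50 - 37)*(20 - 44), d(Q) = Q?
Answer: 10193/11 ≈ 926.64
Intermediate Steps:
c = -312 (c = 13*(-24) = -312)
c*O(d(-3), 0) + 103/(-11) = -312*(-3) + 103/(-11) = 936 + 103*(-1/11) = 936 - 103/11 = 10193/11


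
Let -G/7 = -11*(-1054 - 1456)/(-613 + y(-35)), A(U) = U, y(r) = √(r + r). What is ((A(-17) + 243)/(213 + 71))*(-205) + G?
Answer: 8117069985/53369138 + 193270*I*√70/375839 ≈ 152.09 + 4.3024*I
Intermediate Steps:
y(r) = √2*√r (y(r) = √(2*r) = √2*√r)
G = -193270/(-613 + I*√70) (G = -(-77)*(-1054 - 1456)/(-613 + √2*√(-35)) = -(-77)*(-2510/(-613 + √2*(I*√35))) = -(-77)*(-2510/(-613 + I*√70)) = -193270/(-613 + I*√70) ≈ 315.23 + 4.3024*I)
((A(-17) + 243)/(213 + 71))*(-205) + G = ((-17 + 243)/(213 + 71))*(-205) + (118474510/375839 + 193270*I*√70/375839) = (226/284)*(-205) + (118474510/375839 + 193270*I*√70/375839) = (226*(1/284))*(-205) + (118474510/375839 + 193270*I*√70/375839) = (113/142)*(-205) + (118474510/375839 + 193270*I*√70/375839) = -23165/142 + (118474510/375839 + 193270*I*√70/375839) = 8117069985/53369138 + 193270*I*√70/375839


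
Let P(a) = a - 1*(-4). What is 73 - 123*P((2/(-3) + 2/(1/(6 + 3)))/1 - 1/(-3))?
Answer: -2592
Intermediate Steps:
P(a) = 4 + a (P(a) = a + 4 = 4 + a)
73 - 123*P((2/(-3) + 2/(1/(6 + 3)))/1 - 1/(-3)) = 73 - 123*(4 + ((2/(-3) + 2/(1/(6 + 3)))/1 - 1/(-3))) = 73 - 123*(4 + ((2*(-⅓) + 2/(1/9))*1 - 1*(-⅓))) = 73 - 123*(4 + ((-⅔ + 2/(⅑))*1 + ⅓)) = 73 - 123*(4 + ((-⅔ + 2*9)*1 + ⅓)) = 73 - 123*(4 + ((-⅔ + 18)*1 + ⅓)) = 73 - 123*(4 + ((52/3)*1 + ⅓)) = 73 - 123*(4 + (52/3 + ⅓)) = 73 - 123*(4 + 53/3) = 73 - 123*65/3 = 73 - 2665 = -2592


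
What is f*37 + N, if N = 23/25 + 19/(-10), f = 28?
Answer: 51751/50 ≈ 1035.0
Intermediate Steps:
N = -49/50 (N = 23*(1/25) + 19*(-⅒) = 23/25 - 19/10 = -49/50 ≈ -0.98000)
f*37 + N = 28*37 - 49/50 = 1036 - 49/50 = 51751/50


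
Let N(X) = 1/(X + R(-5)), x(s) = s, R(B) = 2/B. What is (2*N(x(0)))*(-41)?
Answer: 205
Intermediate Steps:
N(X) = 1/(-⅖ + X) (N(X) = 1/(X + 2/(-5)) = 1/(X + 2*(-⅕)) = 1/(X - ⅖) = 1/(-⅖ + X))
(2*N(x(0)))*(-41) = (2*(5/(-2 + 5*0)))*(-41) = (2*(5/(-2 + 0)))*(-41) = (2*(5/(-2)))*(-41) = (2*(5*(-½)))*(-41) = (2*(-5/2))*(-41) = -5*(-41) = 205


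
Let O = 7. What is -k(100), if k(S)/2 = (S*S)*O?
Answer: -140000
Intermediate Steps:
k(S) = 14*S² (k(S) = 2*((S*S)*7) = 2*(S²*7) = 2*(7*S²) = 14*S²)
-k(100) = -14*100² = -14*10000 = -1*140000 = -140000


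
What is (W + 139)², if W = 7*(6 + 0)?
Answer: 32761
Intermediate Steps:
W = 42 (W = 7*6 = 42)
(W + 139)² = (42 + 139)² = 181² = 32761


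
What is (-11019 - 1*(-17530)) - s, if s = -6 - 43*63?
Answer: 9226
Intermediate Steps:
s = -2715 (s = -6 - 2709 = -2715)
(-11019 - 1*(-17530)) - s = (-11019 - 1*(-17530)) - 1*(-2715) = (-11019 + 17530) + 2715 = 6511 + 2715 = 9226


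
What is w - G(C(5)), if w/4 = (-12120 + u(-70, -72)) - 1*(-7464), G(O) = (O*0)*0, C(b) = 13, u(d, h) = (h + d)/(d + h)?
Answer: -18620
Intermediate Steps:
u(d, h) = 1 (u(d, h) = (d + h)/(d + h) = 1)
G(O) = 0 (G(O) = 0*0 = 0)
w = -18620 (w = 4*((-12120 + 1) - 1*(-7464)) = 4*(-12119 + 7464) = 4*(-4655) = -18620)
w - G(C(5)) = -18620 - 1*0 = -18620 + 0 = -18620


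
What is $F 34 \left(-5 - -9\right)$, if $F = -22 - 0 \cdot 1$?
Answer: $-2992$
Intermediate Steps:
$F = -22$ ($F = -22 - 0 = -22 + 0 = -22$)
$F 34 \left(-5 - -9\right) = \left(-22\right) 34 \left(-5 - -9\right) = - 748 \left(-5 + 9\right) = \left(-748\right) 4 = -2992$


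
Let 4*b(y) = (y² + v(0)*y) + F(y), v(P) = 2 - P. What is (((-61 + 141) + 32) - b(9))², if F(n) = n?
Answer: 7225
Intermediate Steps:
b(y) = y²/4 + 3*y/4 (b(y) = ((y² + (2 - 1*0)*y) + y)/4 = ((y² + (2 + 0)*y) + y)/4 = ((y² + 2*y) + y)/4 = (y² + 3*y)/4 = y²/4 + 3*y/4)
(((-61 + 141) + 32) - b(9))² = (((-61 + 141) + 32) - 9*(3 + 9)/4)² = ((80 + 32) - 9*12/4)² = (112 - 1*27)² = (112 - 27)² = 85² = 7225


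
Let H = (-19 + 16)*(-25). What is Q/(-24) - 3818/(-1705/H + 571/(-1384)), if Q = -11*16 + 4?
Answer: 496231967/2883054 ≈ 172.12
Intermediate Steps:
H = 75 (H = -3*(-25) = 75)
Q = -172 (Q = -176 + 4 = -172)
Q/(-24) - 3818/(-1705/H + 571/(-1384)) = -172/(-24) - 3818/(-1705/75 + 571/(-1384)) = -172*(-1/24) - 3818/(-1705*1/75 + 571*(-1/1384)) = 43/6 - 3818/(-341/15 - 571/1384) = 43/6 - 3818/(-480509/20760) = 43/6 - 3818*(-20760/480509) = 43/6 + 79261680/480509 = 496231967/2883054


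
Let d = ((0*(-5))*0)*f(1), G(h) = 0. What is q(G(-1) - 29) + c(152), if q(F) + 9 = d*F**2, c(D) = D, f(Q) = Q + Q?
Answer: 143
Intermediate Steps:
f(Q) = 2*Q
d = 0 (d = ((0*(-5))*0)*(2*1) = (0*0)*2 = 0*2 = 0)
q(F) = -9 (q(F) = -9 + 0*F**2 = -9 + 0 = -9)
q(G(-1) - 29) + c(152) = -9 + 152 = 143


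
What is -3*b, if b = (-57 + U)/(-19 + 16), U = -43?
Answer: -100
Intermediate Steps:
b = 100/3 (b = (-57 - 43)/(-19 + 16) = -100/(-3) = -100*(-1/3) = 100/3 ≈ 33.333)
-3*b = -3*100/3 = -100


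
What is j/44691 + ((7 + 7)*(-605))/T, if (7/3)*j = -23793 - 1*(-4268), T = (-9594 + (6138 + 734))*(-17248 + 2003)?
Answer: -81111002038/432725419231 ≈ -0.18744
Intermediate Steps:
T = 41496890 (T = (-9594 + 6872)*(-15245) = -2722*(-15245) = 41496890)
j = -58575/7 (j = 3*(-23793 - 1*(-4268))/7 = 3*(-23793 + 4268)/7 = (3/7)*(-19525) = -58575/7 ≈ -8367.9)
j/44691 + ((7 + 7)*(-605))/T = -58575/7/44691 + ((7 + 7)*(-605))/41496890 = -58575/7*1/44691 + (14*(-605))*(1/41496890) = -19525/104279 - 8470*1/41496890 = -19525/104279 - 847/4149689 = -81111002038/432725419231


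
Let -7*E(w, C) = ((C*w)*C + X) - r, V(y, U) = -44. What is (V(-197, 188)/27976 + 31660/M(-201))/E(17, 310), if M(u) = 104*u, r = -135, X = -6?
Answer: 7459711/1148413502613 ≈ 6.4957e-6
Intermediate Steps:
E(w, C) = -129/7 - w*C²/7 (E(w, C) = -(((C*w)*C - 6) - 1*(-135))/7 = -((w*C² - 6) + 135)/7 = -((-6 + w*C²) + 135)/7 = -(129 + w*C²)/7 = -129/7 - w*C²/7)
(V(-197, 188)/27976 + 31660/M(-201))/E(17, 310) = (-44/27976 + 31660/((104*(-201))))/(-129/7 - ⅐*17*310²) = (-44*1/27976 + 31660/(-20904))/(-129/7 - ⅐*17*96100) = (-11/6994 + 31660*(-1/20904))/(-129/7 - 1633700/7) = (-11/6994 - 7915/5226)/(-1633829/7) = -1065673/702897*(-7/1633829) = 7459711/1148413502613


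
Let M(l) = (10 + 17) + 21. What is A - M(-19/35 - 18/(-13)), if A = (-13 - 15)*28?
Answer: -832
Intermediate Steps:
A = -784 (A = -28*28 = -784)
M(l) = 48 (M(l) = 27 + 21 = 48)
A - M(-19/35 - 18/(-13)) = -784 - 1*48 = -784 - 48 = -832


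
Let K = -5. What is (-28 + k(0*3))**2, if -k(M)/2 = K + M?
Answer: 324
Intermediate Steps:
k(M) = 10 - 2*M (k(M) = -2*(-5 + M) = 10 - 2*M)
(-28 + k(0*3))**2 = (-28 + (10 - 0*3))**2 = (-28 + (10 - 2*0))**2 = (-28 + (10 + 0))**2 = (-28 + 10)**2 = (-18)**2 = 324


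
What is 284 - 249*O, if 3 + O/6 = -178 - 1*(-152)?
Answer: 43610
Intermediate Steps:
O = -174 (O = -18 + 6*(-178 - 1*(-152)) = -18 + 6*(-178 + 152) = -18 + 6*(-26) = -18 - 156 = -174)
284 - 249*O = 284 - 249*(-174) = 284 + 43326 = 43610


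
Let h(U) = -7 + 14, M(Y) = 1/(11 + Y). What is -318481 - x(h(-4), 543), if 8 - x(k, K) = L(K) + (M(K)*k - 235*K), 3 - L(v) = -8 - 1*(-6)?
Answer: -247133299/554 ≈ -4.4609e+5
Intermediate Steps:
L(v) = 5 (L(v) = 3 - (-8 - 1*(-6)) = 3 - (-8 + 6) = 3 - 1*(-2) = 3 + 2 = 5)
h(U) = 7
x(k, K) = 3 + 235*K - k/(11 + K) (x(k, K) = 8 - (5 + (k/(11 + K) - 235*K)) = 8 - (5 + (-235*K + k/(11 + K))) = 8 - (5 - 235*K + k/(11 + K)) = 8 + (-5 + 235*K - k/(11 + K)) = 3 + 235*K - k/(11 + K))
-318481 - x(h(-4), 543) = -318481 - (-1*7 + (3 + 235*543)*(11 + 543))/(11 + 543) = -318481 - (-7 + (3 + 127605)*554)/554 = -318481 - (-7 + 127608*554)/554 = -318481 - (-7 + 70694832)/554 = -318481 - 70694825/554 = -247133299/554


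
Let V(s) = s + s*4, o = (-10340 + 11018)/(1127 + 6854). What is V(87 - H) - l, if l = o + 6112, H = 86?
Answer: -48740645/7981 ≈ -6107.1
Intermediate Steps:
o = 678/7981 ≈ 0.084952
l = 48780550/7981 (l = 678/7981 + 6112 = 48780550/7981 ≈ 6112.1)
V(s) = 5*s (V(s) = s + 4*s = 5*s)
V(87 - H) - l = 5*(87 - 1*86) - 1*48780550/7981 = 5*(87 - 86) - 48780550/7981 = 5*1 - 48780550/7981 = 5 - 48780550/7981 = -48740645/7981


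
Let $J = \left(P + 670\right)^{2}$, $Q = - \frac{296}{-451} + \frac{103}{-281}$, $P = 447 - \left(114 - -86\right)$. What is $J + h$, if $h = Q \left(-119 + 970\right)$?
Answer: $\frac{106597955132}{126731} \approx 8.4114 \cdot 10^{5}$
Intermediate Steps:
$P = 247$ ($P = 447 - \left(114 + 86\right) = 447 - 200 = 247$)
$Q = \frac{36723}{126731}$ ($Q = \left(-296\right) \left(- \frac{1}{451}\right) + 103 \left(- \frac{1}{281}\right) = \frac{296}{451} - \frac{103}{281} = \frac{36723}{126731} \approx 0.28977$)
$h = \frac{31251273}{126731}$ ($h = \frac{36723 \left(-119 + 970\right)}{126731} = \frac{36723}{126731} \cdot 851 = \frac{31251273}{126731} \approx 246.6$)
$J = 840889$ ($J = \left(247 + 670\right)^{2} = 917^{2} = 840889$)
$J + h = 840889 + \frac{31251273}{126731} = \frac{106597955132}{126731}$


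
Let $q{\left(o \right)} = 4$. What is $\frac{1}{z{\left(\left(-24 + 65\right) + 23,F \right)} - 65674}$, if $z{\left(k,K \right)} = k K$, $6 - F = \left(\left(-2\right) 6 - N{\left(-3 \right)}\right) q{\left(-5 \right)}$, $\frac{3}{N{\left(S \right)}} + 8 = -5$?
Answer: $- \frac{13}{809602} \approx -1.6057 \cdot 10^{-5}$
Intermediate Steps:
$N{\left(S \right)} = - \frac{3}{13}$ ($N{\left(S \right)} = \frac{3}{-8 - 5} = \frac{3}{-13} = 3 \left(- \frac{1}{13}\right) = - \frac{3}{13}$)
$F = \frac{690}{13}$ ($F = 6 - \left(\left(-2\right) 6 - - \frac{3}{13}\right) 4 = 6 - \left(-12 + \frac{3}{13}\right) 4 = 6 - \left(- \frac{153}{13}\right) 4 = 6 - - \frac{612}{13} = 6 + \frac{612}{13} = \frac{690}{13} \approx 53.077$)
$z{\left(k,K \right)} = K k$
$\frac{1}{z{\left(\left(-24 + 65\right) + 23,F \right)} - 65674} = \frac{1}{\frac{690 \left(\left(-24 + 65\right) + 23\right)}{13} - 65674} = \frac{1}{\frac{690 \left(41 + 23\right)}{13} - 65674} = \frac{1}{\frac{690}{13} \cdot 64 - 65674} = \frac{1}{\frac{44160}{13} - 65674} = \frac{1}{- \frac{809602}{13}} = - \frac{13}{809602}$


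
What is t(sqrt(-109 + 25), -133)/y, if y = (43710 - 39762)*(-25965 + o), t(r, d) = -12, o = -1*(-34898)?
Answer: -1/2938957 ≈ -3.4026e-7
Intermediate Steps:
o = 34898
y = 35267484 (y = (43710 - 39762)*(-25965 + 34898) = 3948*8933 = 35267484)
t(sqrt(-109 + 25), -133)/y = -12/35267484 = -12*1/35267484 = -1/2938957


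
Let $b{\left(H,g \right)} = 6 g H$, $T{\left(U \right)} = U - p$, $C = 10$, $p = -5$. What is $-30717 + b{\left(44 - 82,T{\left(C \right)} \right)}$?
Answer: $-34137$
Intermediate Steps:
$T{\left(U \right)} = 5 + U$ ($T{\left(U \right)} = U - -5 = U + 5 = 5 + U$)
$b{\left(H,g \right)} = 6 H g$
$-30717 + b{\left(44 - 82,T{\left(C \right)} \right)} = -30717 + 6 \left(44 - 82\right) \left(5 + 10\right) = -30717 + 6 \left(-38\right) 15 = -30717 - 3420 = -34137$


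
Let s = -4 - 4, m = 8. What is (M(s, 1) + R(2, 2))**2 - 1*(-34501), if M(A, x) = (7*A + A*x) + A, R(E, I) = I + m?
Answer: 38345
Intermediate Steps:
R(E, I) = 8 + I (R(E, I) = I + 8 = 8 + I)
s = -8
M(A, x) = 8*A + A*x
(M(s, 1) + R(2, 2))**2 - 1*(-34501) = (-8*(8 + 1) + (8 + 2))**2 - 1*(-34501) = (-8*9 + 10)**2 + 34501 = (-72 + 10)**2 + 34501 = (-62)**2 + 34501 = 3844 + 34501 = 38345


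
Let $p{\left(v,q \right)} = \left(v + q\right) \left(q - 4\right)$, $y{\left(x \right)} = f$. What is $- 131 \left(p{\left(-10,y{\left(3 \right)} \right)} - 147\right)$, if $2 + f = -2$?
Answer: $4585$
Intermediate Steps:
$f = -4$ ($f = -2 - 2 = -4$)
$y{\left(x \right)} = -4$
$p{\left(v,q \right)} = \left(-4 + q\right) \left(q + v\right)$ ($p{\left(v,q \right)} = \left(q + v\right) \left(-4 + q\right) = \left(-4 + q\right) \left(q + v\right)$)
$- 131 \left(p{\left(-10,y{\left(3 \right)} \right)} - 147\right) = - 131 \left(\left(\left(-4\right)^{2} - -16 - -40 - -40\right) - 147\right) = - 131 \left(\left(16 + 16 + 40 + 40\right) - 147\right) = - 131 \left(112 - 147\right) = \left(-131\right) \left(-35\right) = 4585$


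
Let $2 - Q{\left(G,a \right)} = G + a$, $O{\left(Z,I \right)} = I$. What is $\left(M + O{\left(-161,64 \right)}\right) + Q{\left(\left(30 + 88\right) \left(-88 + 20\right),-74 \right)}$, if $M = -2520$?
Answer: $5644$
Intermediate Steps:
$Q{\left(G,a \right)} = 2 - G - a$ ($Q{\left(G,a \right)} = 2 - \left(G + a\right) = 2 - G - a$)
$\left(M + O{\left(-161,64 \right)}\right) + Q{\left(\left(30 + 88\right) \left(-88 + 20\right),-74 \right)} = \left(-2520 + 64\right) - \left(-76 + \left(30 + 88\right) \left(-88 + 20\right)\right) = -2456 + \left(2 - 118 \left(-68\right) + 74\right) = -2456 + \left(2 - -8024 + 74\right) = -2456 + \left(2 + 8024 + 74\right) = -2456 + 8100 = 5644$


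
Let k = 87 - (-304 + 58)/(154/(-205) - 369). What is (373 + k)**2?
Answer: 1212231148752100/5745488401 ≈ 2.1099e+5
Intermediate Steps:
k = 6544083/75799 (k = 87 - (-246)/(154*(-1/205) - 369) = 87 - (-246)/(-154/205 - 369) = 87 - (-246)/(-75799/205) = 87 - (-246)*(-205)/75799 = 87 - 1*50430/75799 = 87 - 50430/75799 = 6544083/75799 ≈ 86.335)
(373 + k)**2 = (373 + 6544083/75799)**2 = (34817110/75799)**2 = 1212231148752100/5745488401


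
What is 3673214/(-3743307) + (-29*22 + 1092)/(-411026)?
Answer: -755742959471/769298251491 ≈ -0.98238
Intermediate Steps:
3673214/(-3743307) + (-29*22 + 1092)/(-411026) = 3673214*(-1/3743307) + (-638 + 1092)*(-1/411026) = -3673214/3743307 + 454*(-1/411026) = -3673214/3743307 - 227/205513 = -755742959471/769298251491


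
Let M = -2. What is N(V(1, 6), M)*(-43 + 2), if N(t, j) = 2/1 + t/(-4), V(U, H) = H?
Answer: -41/2 ≈ -20.500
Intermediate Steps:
N(t, j) = 2 - t/4 (N(t, j) = 2*1 + t*(-1/4) = 2 - t/4)
N(V(1, 6), M)*(-43 + 2) = (2 - 1/4*6)*(-43 + 2) = (2 - 3/2)*(-41) = (1/2)*(-41) = -41/2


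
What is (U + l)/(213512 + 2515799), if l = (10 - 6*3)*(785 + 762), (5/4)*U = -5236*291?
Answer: -6156584/13646555 ≈ -0.45115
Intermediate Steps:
U = -6094704/5 (U = 4*(-5236*291)/5 = (4/5)*(-1523676) = -6094704/5 ≈ -1.2189e+6)
l = -12376 (l = (10 - 18)*1547 = -8*1547 = -12376)
(U + l)/(213512 + 2515799) = (-6094704/5 - 12376)/(213512 + 2515799) = -6156584/5/2729311 = -6156584/5*1/2729311 = -6156584/13646555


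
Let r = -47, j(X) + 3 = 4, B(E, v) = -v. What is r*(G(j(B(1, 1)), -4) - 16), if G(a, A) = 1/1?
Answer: 705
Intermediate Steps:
j(X) = 1 (j(X) = -3 + 4 = 1)
G(a, A) = 1
r*(G(j(B(1, 1)), -4) - 16) = -47*(1 - 16) = -47*(-15) = 705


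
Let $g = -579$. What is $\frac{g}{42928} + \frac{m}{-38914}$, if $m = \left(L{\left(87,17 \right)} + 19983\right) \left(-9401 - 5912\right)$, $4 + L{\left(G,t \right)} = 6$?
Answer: $\frac{6568623200917}{835250096} \approx 7864.3$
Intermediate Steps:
$L{\left(G,t \right)} = 2$ ($L{\left(G,t \right)} = -4 + 6 = 2$)
$m = -306030305$ ($m = \left(2 + 19983\right) \left(-9401 - 5912\right) = 19985 \left(-15313\right) = -306030305$)
$\frac{g}{42928} + \frac{m}{-38914} = - \frac{579}{42928} - \frac{306030305}{-38914} = \left(-579\right) \frac{1}{42928} - - \frac{306030305}{38914} = - \frac{579}{42928} + \frac{306030305}{38914} = \frac{6568623200917}{835250096}$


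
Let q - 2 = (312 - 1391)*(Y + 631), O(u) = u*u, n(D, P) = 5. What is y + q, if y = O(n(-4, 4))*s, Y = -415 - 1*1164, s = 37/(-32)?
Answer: 32731683/32 ≈ 1.0229e+6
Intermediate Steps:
O(u) = u²
s = -37/32 (s = 37*(-1/32) = -37/32 ≈ -1.1563)
Y = -1579 (Y = -415 - 1164 = -1579)
y = -925/32 (y = 5²*(-37/32) = 25*(-37/32) = -925/32 ≈ -28.906)
q = 1022894 (q = 2 + (312 - 1391)*(-1579 + 631) = 2 - 1079*(-948) = 2 + 1022892 = 1022894)
y + q = -925/32 + 1022894 = 32731683/32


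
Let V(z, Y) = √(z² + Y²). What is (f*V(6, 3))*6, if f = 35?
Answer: 630*√5 ≈ 1408.7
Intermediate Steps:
V(z, Y) = √(Y² + z²)
(f*V(6, 3))*6 = (35*√(3² + 6²))*6 = (35*√(9 + 36))*6 = (35*√45)*6 = (35*(3*√5))*6 = (105*√5)*6 = 630*√5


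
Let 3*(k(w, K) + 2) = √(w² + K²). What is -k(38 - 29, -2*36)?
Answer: 2 - 3*√65 ≈ -22.187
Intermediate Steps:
k(w, K) = -2 + √(K² + w²)/3 (k(w, K) = -2 + √(w² + K²)/3 = -2 + √(K² + w²)/3)
-k(38 - 29, -2*36) = -(-2 + √((-2*36)² + (38 - 29)²)/3) = -(-2 + √((-72)² + 9²)/3) = -(-2 + √(5184 + 81)/3) = -(-2 + √5265/3) = -(-2 + (9*√65)/3) = -(-2 + 3*√65) = 2 - 3*√65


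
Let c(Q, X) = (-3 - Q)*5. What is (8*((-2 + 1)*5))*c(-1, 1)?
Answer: 400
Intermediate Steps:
c(Q, X) = -15 - 5*Q
(8*((-2 + 1)*5))*c(-1, 1) = (8*((-2 + 1)*5))*(-15 - 5*(-1)) = (8*(-1*5))*(-15 + 5) = (8*(-5))*(-10) = -40*(-10) = 400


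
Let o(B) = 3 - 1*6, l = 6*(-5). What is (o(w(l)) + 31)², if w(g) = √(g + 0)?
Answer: 784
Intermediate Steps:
l = -30
w(g) = √g
o(B) = -3 (o(B) = 3 - 6 = -3)
(o(w(l)) + 31)² = (-3 + 31)² = 28² = 784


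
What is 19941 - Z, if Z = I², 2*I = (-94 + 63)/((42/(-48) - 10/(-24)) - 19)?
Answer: 4348774365/218089 ≈ 19940.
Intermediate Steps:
I = 372/467 (I = ((-94 + 63)/((42/(-48) - 10/(-24)) - 19))/2 = (-31/((42*(-1/48) - 10*(-1/24)) - 19))/2 = (-31/((-7/8 + 5/12) - 19))/2 = (-31/(-11/24 - 19))/2 = (-31/(-467/24))/2 = (-31*(-24/467))/2 = (½)*(744/467) = 372/467 ≈ 0.79657)
Z = 138384/218089 (Z = (372/467)² = 138384/218089 ≈ 0.63453)
19941 - Z = 19941 - 1*138384/218089 = 19941 - 138384/218089 = 4348774365/218089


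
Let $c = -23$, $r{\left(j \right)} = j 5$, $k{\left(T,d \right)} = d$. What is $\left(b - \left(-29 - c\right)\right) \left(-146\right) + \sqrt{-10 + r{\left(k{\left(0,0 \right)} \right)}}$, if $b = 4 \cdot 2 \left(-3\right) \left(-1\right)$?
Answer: $-4380 + i \sqrt{10} \approx -4380.0 + 3.1623 i$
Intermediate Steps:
$r{\left(j \right)} = 5 j$
$b = 24$ ($b = 8 \left(-3\right) \left(-1\right) = \left(-24\right) \left(-1\right) = 24$)
$\left(b - \left(-29 - c\right)\right) \left(-146\right) + \sqrt{-10 + r{\left(k{\left(0,0 \right)} \right)}} = \left(24 - \left(-29 - -23\right)\right) \left(-146\right) + \sqrt{-10 + 5 \cdot 0} = \left(24 - \left(-29 + 23\right)\right) \left(-146\right) + \sqrt{-10 + 0} = \left(24 - -6\right) \left(-146\right) + \sqrt{-10} = \left(24 + 6\right) \left(-146\right) + i \sqrt{10} = 30 \left(-146\right) + i \sqrt{10} = -4380 + i \sqrt{10}$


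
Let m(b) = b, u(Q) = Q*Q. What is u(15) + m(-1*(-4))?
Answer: 229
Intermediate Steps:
u(Q) = Q**2
u(15) + m(-1*(-4)) = 15**2 - 1*(-4) = 225 + 4 = 229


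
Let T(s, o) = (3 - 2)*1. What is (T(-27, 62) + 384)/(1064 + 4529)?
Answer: 55/799 ≈ 0.068836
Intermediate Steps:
T(s, o) = 1 (T(s, o) = 1*1 = 1)
(T(-27, 62) + 384)/(1064 + 4529) = (1 + 384)/(1064 + 4529) = 385/5593 = 385*(1/5593) = 55/799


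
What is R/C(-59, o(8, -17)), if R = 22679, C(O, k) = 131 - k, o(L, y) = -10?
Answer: 22679/141 ≈ 160.84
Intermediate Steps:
R/C(-59, o(8, -17)) = 22679/(131 - 1*(-10)) = 22679/(131 + 10) = 22679/141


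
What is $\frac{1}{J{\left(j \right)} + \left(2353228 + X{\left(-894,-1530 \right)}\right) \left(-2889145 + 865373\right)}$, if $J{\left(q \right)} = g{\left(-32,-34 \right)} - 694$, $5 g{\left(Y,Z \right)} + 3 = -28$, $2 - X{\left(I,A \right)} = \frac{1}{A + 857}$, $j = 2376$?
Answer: $- \frac{3365}{16025479322154433} \approx -2.0998 \cdot 10^{-13}$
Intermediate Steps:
$X{\left(I,A \right)} = 2 - \frac{1}{857 + A}$ ($X{\left(I,A \right)} = 2 - \frac{1}{A + 857} = 2 - \frac{1}{857 + A}$)
$g{\left(Y,Z \right)} = - \frac{31}{5}$ ($g{\left(Y,Z \right)} = - \frac{3}{5} + \frac{1}{5} \left(-28\right) = - \frac{3}{5} - \frac{28}{5} = - \frac{31}{5}$)
$J{\left(q \right)} = - \frac{3501}{5}$ ($J{\left(q \right)} = - \frac{31}{5} - 694 = - \frac{3501}{5}$)
$\frac{1}{J{\left(j \right)} + \left(2353228 + X{\left(-894,-1530 \right)}\right) \left(-2889145 + 865373\right)} = \frac{1}{- \frac{3501}{5} + \left(2353228 + \frac{1713 + 2 \left(-1530\right)}{857 - 1530}\right) \left(-2889145 + 865373\right)} = \frac{1}{- \frac{3501}{5} + \left(2353228 + \frac{1713 - 3060}{-673}\right) \left(-2023772\right)} = \frac{1}{- \frac{3501}{5} + \left(2353228 - - \frac{1347}{673}\right) \left(-2023772\right)} = \frac{1}{- \frac{3501}{5} + \left(2353228 + \frac{1347}{673}\right) \left(-2023772\right)} = \frac{1}{- \frac{3501}{5} + \frac{1583723791}{673} \left(-2023772\right)} = \frac{1}{- \frac{3501}{5} - \frac{3205095863959652}{673}} = \frac{1}{- \frac{16025479322154433}{3365}} = - \frac{3365}{16025479322154433}$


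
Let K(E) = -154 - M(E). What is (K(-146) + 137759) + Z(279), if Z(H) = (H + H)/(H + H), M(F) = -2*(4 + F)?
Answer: 137322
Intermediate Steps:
M(F) = -8 - 2*F
Z(H) = 1 (Z(H) = (2*H)/((2*H)) = (2*H)*(1/(2*H)) = 1)
K(E) = -146 + 2*E (K(E) = -154 - (-8 - 2*E) = -154 + (8 + 2*E) = -146 + 2*E)
(K(-146) + 137759) + Z(279) = ((-146 + 2*(-146)) + 137759) + 1 = ((-146 - 292) + 137759) + 1 = (-438 + 137759) + 1 = 137321 + 1 = 137322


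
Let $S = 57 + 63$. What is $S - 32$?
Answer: $88$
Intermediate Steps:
$S = 120$
$S - 32 = 120 - 32 = 88$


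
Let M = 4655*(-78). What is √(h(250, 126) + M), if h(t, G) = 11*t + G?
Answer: I*√360214 ≈ 600.18*I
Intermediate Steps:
h(t, G) = G + 11*t
M = -363090
√(h(250, 126) + M) = √((126 + 11*250) - 363090) = √((126 + 2750) - 363090) = √(2876 - 363090) = √(-360214) = I*√360214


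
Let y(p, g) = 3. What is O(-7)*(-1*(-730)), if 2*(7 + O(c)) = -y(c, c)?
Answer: -6205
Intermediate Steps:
O(c) = -17/2 (O(c) = -7 + (-1*3)/2 = -7 + (1/2)*(-3) = -7 - 3/2 = -17/2)
O(-7)*(-1*(-730)) = -(-17)*(-730)/2 = -17/2*730 = -6205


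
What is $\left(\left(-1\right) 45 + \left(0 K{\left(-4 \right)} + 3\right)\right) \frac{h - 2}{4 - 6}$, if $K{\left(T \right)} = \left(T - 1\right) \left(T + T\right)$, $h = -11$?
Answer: $-273$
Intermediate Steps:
$K{\left(T \right)} = 2 T \left(-1 + T\right)$ ($K{\left(T \right)} = \left(-1 + T\right) 2 T = 2 T \left(-1 + T\right)$)
$\left(\left(-1\right) 45 + \left(0 K{\left(-4 \right)} + 3\right)\right) \frac{h - 2}{4 - 6} = \left(\left(-1\right) 45 + \left(0 \cdot 2 \left(-4\right) \left(-1 - 4\right) + 3\right)\right) \frac{-11 - 2}{4 - 6} = \left(-45 + \left(0 \cdot 2 \left(-4\right) \left(-5\right) + 3\right)\right) \left(- \frac{13}{-2}\right) = \left(-45 + \left(0 \cdot 40 + 3\right)\right) \left(\left(-13\right) \left(- \frac{1}{2}\right)\right) = \left(-45 + \left(0 + 3\right)\right) \frac{13}{2} = \left(-45 + 3\right) \frac{13}{2} = \left(-42\right) \frac{13}{2} = -273$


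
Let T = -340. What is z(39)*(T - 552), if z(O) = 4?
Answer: -3568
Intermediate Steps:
z(39)*(T - 552) = 4*(-340 - 552) = 4*(-892) = -3568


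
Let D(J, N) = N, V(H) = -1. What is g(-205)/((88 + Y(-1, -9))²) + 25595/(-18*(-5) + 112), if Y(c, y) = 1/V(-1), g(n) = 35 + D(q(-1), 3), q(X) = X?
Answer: 193736231/1528938 ≈ 126.71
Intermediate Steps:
g(n) = 38 (g(n) = 35 + 3 = 38)
Y(c, y) = -1 (Y(c, y) = 1/(-1) = -1)
g(-205)/((88 + Y(-1, -9))²) + 25595/(-18*(-5) + 112) = 38/((88 - 1)²) + 25595/(-18*(-5) + 112) = 38/(87²) + 25595/(90 + 112) = 38/7569 + 25595/202 = 193736231/1528938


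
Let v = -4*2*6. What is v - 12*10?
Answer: -168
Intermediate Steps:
v = -48 (v = -8*6 = -48)
v - 12*10 = -48 - 12*10 = -48 - 120 = -168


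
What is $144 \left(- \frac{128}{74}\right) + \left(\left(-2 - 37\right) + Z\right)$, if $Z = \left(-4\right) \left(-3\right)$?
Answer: $- \frac{10215}{37} \approx -276.08$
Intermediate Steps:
$Z = 12$
$144 \left(- \frac{128}{74}\right) + \left(\left(-2 - 37\right) + Z\right) = 144 \left(- \frac{128}{74}\right) + \left(\left(-2 - 37\right) + 12\right) = 144 \left(\left(-128\right) \frac{1}{74}\right) + \left(-39 + 12\right) = 144 \left(- \frac{64}{37}\right) - 27 = - \frac{9216}{37} - 27 = - \frac{10215}{37}$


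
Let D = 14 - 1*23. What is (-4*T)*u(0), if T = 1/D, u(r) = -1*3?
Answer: -4/3 ≈ -1.3333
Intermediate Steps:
D = -9 (D = 14 - 23 = -9)
u(r) = -3
T = -1/9 (T = 1/(-9) = -1/9 ≈ -0.11111)
(-4*T)*u(0) = -4*(-1/9)*(-3) = (4/9)*(-3) = -4/3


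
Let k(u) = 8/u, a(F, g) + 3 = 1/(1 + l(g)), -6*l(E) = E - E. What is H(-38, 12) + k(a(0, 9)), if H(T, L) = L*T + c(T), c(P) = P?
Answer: -498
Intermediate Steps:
l(E) = 0 (l(E) = -(E - E)/6 = -⅙*0 = 0)
a(F, g) = -2 (a(F, g) = -3 + 1/(1 + 0) = -3 + 1/1 = -3 + 1 = -2)
H(T, L) = T + L*T (H(T, L) = L*T + T = T + L*T)
H(-38, 12) + k(a(0, 9)) = -38*(1 + 12) + 8/(-2) = -38*13 + 8*(-½) = -494 - 4 = -498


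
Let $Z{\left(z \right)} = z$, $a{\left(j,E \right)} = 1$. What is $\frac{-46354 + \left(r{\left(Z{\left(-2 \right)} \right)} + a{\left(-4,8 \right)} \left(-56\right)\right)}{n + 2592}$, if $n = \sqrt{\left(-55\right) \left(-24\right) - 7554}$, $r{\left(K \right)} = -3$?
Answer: $- \frac{20050416}{1120783} + \frac{15471 i \sqrt{6234}}{2241566} \approx -17.89 + 0.54494 i$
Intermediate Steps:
$n = i \sqrt{6234}$ ($n = \sqrt{1320 - 7554} = \sqrt{-6234} = i \sqrt{6234} \approx 78.956 i$)
$\frac{-46354 + \left(r{\left(Z{\left(-2 \right)} \right)} + a{\left(-4,8 \right)} \left(-56\right)\right)}{n + 2592} = \frac{-46354 + \left(-3 + 1 \left(-56\right)\right)}{i \sqrt{6234} + 2592} = \frac{-46354 - 59}{2592 + i \sqrt{6234}} = - \frac{46413}{2592 + i \sqrt{6234}}$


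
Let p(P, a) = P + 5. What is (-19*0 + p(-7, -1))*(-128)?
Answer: 256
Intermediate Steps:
p(P, a) = 5 + P
(-19*0 + p(-7, -1))*(-128) = (-19*0 + (5 - 7))*(-128) = (0 - 2)*(-128) = -2*(-128) = 256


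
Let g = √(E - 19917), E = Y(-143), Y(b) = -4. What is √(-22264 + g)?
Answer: √(-22264 + I*√19921) ≈ 0.473 + 149.21*I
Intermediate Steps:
E = -4
g = I*√19921 (g = √(-4 - 19917) = √(-19921) = I*√19921 ≈ 141.14*I)
√(-22264 + g) = √(-22264 + I*√19921)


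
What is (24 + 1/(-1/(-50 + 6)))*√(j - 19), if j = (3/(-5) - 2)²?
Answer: 204*I*√34/5 ≈ 237.9*I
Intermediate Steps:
j = 169/25 (j = (3*(-⅕) - 2)² = (-⅗ - 2)² = (-13/5)² = 169/25 ≈ 6.7600)
(24 + 1/(-1/(-50 + 6)))*√(j - 19) = (24 + 1/(-1/(-50 + 6)))*√(169/25 - 19) = (24 + 1/(-1/(-44)))*√(-306/25) = (24 + 1/(-1*(-1/44)))*(3*I*√34/5) = (24 + 1/(1/44))*(3*I*√34/5) = (24 + 44)*(3*I*√34/5) = 68*(3*I*√34/5) = 204*I*√34/5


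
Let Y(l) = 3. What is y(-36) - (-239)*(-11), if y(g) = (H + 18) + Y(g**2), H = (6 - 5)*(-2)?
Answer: -2610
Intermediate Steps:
H = -2 (H = 1*(-2) = -2)
y(g) = 19 (y(g) = (-2 + 18) + 3 = 16 + 3 = 19)
y(-36) - (-239)*(-11) = 19 - (-239)*(-11) = 19 - 1*2629 = 19 - 2629 = -2610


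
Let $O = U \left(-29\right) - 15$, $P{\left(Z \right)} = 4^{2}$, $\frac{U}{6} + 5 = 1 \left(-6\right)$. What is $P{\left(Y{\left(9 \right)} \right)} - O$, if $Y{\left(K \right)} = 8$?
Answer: $-1883$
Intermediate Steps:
$U = -66$ ($U = -30 + 6 \cdot 1 \left(-6\right) = -30 + 6 \left(-6\right) = -30 - 36 = -66$)
$P{\left(Z \right)} = 16$
$O = 1899$ ($O = \left(-66\right) \left(-29\right) - 15 = 1914 - 15 = 1899$)
$P{\left(Y{\left(9 \right)} \right)} - O = 16 - 1899 = -1883$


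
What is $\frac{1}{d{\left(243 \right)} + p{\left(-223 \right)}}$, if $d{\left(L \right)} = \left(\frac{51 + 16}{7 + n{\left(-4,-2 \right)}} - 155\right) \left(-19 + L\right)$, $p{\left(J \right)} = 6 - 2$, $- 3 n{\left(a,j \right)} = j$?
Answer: $- \frac{23}{753444} \approx -3.0526 \cdot 10^{-5}$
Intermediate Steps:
$n{\left(a,j \right)} = - \frac{j}{3}$
$p{\left(J \right)} = 4$ ($p{\left(J \right)} = 6 - 2 = 4$)
$d{\left(L \right)} = \frac{63916}{23} - \frac{3364 L}{23}$ ($d{\left(L \right)} = \left(\frac{51 + 16}{7 - - \frac{2}{3}} - 155\right) \left(-19 + L\right) = \left(\frac{67}{7 + \frac{2}{3}} - 155\right) \left(-19 + L\right) = \left(\frac{67}{\frac{23}{3}} - 155\right) \left(-19 + L\right) = \left(67 \cdot \frac{3}{23} - 155\right) \left(-19 + L\right) = \left(\frac{201}{23} - 155\right) \left(-19 + L\right) = - \frac{3364 \left(-19 + L\right)}{23} = \frac{63916}{23} - \frac{3364 L}{23}$)
$\frac{1}{d{\left(243 \right)} + p{\left(-223 \right)}} = \frac{1}{\left(\frac{63916}{23} - \frac{817452}{23}\right) + 4} = \frac{1}{- \frac{753536}{23} + 4} = \frac{1}{- \frac{753444}{23}} = - \frac{23}{753444}$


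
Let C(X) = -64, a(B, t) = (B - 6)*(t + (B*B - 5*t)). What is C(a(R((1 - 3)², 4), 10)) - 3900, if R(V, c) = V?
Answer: -3964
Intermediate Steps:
a(B, t) = (-6 + B)*(B² - 4*t) (a(B, t) = (-6 + B)*(t + (B² - 5*t)) = (-6 + B)*(B² - 4*t))
C(a(R((1 - 3)², 4), 10)) - 3900 = -64 - 3900 = -3964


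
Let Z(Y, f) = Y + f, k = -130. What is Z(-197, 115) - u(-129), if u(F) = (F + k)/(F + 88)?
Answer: -3621/41 ≈ -88.317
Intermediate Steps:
u(F) = (-130 + F)/(88 + F) (u(F) = (F - 130)/(F + 88) = (-130 + F)/(88 + F))
Z(-197, 115) - u(-129) = (-197 + 115) - (-130 - 129)/(88 - 129) = -82 - (-259)/(-41) = -82 - (-1)*(-259)/41 = -82 - 1*259/41 = -82 - 259/41 = -3621/41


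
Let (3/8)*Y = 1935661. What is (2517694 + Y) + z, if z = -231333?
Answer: 22344371/3 ≈ 7.4481e+6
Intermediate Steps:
Y = 15485288/3 (Y = (8/3)*1935661 = 15485288/3 ≈ 5.1618e+6)
(2517694 + Y) + z = (2517694 + 15485288/3) - 231333 = 23038370/3 - 231333 = 22344371/3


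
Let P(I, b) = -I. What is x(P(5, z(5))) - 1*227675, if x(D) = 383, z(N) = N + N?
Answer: -227292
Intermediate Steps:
z(N) = 2*N
x(P(5, z(5))) - 1*227675 = 383 - 1*227675 = 383 - 227675 = -227292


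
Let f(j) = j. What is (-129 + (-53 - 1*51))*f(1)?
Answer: -233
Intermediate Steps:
(-129 + (-53 - 1*51))*f(1) = (-129 + (-53 - 1*51))*1 = (-129 + (-53 - 51))*1 = (-129 - 104)*1 = -233*1 = -233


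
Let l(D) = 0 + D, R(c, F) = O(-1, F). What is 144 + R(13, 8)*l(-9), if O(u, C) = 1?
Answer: 135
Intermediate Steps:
R(c, F) = 1
l(D) = D
144 + R(13, 8)*l(-9) = 144 + 1*(-9) = 144 - 9 = 135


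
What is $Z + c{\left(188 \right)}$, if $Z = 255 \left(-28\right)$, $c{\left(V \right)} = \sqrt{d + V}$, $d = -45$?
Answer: $-7140 + \sqrt{143} \approx -7128.0$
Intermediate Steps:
$c{\left(V \right)} = \sqrt{-45 + V}$
$Z = -7140$
$Z + c{\left(188 \right)} = -7140 + \sqrt{-45 + 188} = -7140 + \sqrt{143}$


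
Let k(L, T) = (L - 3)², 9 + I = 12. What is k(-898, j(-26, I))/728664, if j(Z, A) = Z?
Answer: 811801/728664 ≈ 1.1141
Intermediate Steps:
I = 3 (I = -9 + 12 = 3)
k(L, T) = (-3 + L)²
k(-898, j(-26, I))/728664 = (-3 - 898)²/728664 = (-901)²*(1/728664) = 811801*(1/728664) = 811801/728664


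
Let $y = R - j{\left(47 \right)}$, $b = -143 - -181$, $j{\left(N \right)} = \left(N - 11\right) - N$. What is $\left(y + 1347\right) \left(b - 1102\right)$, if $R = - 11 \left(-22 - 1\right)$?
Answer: $-1714104$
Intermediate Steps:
$j{\left(N \right)} = -11$ ($j{\left(N \right)} = \left(-11 + N\right) - N = -11$)
$b = 38$ ($b = -143 + 181 = 38$)
$R = 253$ ($R = \left(-11\right) \left(-23\right) = 253$)
$y = 264$ ($y = 253 - -11 = 253 + 11 = 264$)
$\left(y + 1347\right) \left(b - 1102\right) = \left(264 + 1347\right) \left(38 - 1102\right) = 1611 \left(38 - 1102\right) = 1611 \left(-1064\right) = -1714104$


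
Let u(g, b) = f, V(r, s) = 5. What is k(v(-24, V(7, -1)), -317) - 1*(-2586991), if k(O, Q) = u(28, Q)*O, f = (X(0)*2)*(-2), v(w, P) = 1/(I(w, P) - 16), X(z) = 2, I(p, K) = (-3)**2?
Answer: 18108945/7 ≈ 2.5870e+6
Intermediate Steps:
I(p, K) = 9
v(w, P) = -1/7 (v(w, P) = 1/(9 - 16) = 1/(-7) = -1/7)
f = -8 (f = (2*2)*(-2) = 4*(-2) = -8)
u(g, b) = -8
k(O, Q) = -8*O
k(v(-24, V(7, -1)), -317) - 1*(-2586991) = -8*(-1/7) - 1*(-2586991) = 8/7 + 2586991 = 18108945/7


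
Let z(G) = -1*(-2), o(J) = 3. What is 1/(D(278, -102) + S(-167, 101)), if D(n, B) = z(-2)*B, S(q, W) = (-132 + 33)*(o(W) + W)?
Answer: -1/10500 ≈ -9.5238e-5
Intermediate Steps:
z(G) = 2
S(q, W) = -297 - 99*W (S(q, W) = (-132 + 33)*(3 + W) = -99*(3 + W) = -297 - 99*W)
D(n, B) = 2*B
1/(D(278, -102) + S(-167, 101)) = 1/(2*(-102) + (-297 - 99*101)) = 1/(-204 + (-297 - 9999)) = 1/(-204 - 10296) = 1/(-10500) = -1/10500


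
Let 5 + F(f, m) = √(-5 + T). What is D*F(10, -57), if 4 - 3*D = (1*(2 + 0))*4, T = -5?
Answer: 20/3 - 4*I*√10/3 ≈ 6.6667 - 4.2164*I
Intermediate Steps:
D = -4/3 (D = 4/3 - 1*(2 + 0)*4/3 = 4/3 - 1*2*4/3 = 4/3 - 2*4/3 = 4/3 - ⅓*8 = 4/3 - 8/3 = -4/3 ≈ -1.3333)
F(f, m) = -5 + I*√10 (F(f, m) = -5 + √(-5 - 5) = -5 + √(-10) = -5 + I*√10)
D*F(10, -57) = -4*(-5 + I*√10)/3 = 20/3 - 4*I*√10/3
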